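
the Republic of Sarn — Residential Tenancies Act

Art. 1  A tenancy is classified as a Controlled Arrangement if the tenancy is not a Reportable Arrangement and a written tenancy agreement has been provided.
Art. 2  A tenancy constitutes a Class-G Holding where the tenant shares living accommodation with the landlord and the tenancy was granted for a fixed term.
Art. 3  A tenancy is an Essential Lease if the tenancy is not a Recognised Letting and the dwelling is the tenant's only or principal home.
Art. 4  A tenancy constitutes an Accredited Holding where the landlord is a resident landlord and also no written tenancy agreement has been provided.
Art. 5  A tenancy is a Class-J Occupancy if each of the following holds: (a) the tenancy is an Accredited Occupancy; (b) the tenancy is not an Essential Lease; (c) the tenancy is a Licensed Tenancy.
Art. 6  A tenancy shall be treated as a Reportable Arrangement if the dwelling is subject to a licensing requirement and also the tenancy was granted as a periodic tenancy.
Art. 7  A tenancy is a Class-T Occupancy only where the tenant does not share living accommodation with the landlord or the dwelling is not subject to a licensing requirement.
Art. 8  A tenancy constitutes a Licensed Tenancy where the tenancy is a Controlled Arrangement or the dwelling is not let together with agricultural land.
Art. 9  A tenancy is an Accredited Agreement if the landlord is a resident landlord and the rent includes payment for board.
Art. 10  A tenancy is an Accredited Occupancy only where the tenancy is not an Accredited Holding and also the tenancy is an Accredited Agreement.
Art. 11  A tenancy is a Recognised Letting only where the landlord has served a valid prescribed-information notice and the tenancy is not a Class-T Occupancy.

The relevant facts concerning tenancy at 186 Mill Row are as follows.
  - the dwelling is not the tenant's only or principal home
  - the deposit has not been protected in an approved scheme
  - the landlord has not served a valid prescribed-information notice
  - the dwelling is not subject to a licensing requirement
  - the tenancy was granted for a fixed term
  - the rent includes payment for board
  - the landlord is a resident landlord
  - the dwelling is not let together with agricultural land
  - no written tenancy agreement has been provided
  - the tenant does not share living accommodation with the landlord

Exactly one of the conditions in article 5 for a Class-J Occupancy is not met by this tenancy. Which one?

Accredited Occupancy

article 4 — Accredited Holding: [the landlord is a resident landlord? yes] AND [no written tenancy agreement has been provided? yes] → satisfied.
article 9 — Accredited Agreement: [the landlord is a resident landlord? yes] AND [the rent includes payment for board? yes] → satisfied.
article 10 — Accredited Occupancy: [not an Accredited Holding (article 4)? no] AND [Accredited Agreement (article 9)? yes] → not satisfied.
article 7 — Class-T Occupancy: [the tenant does not share living accommodation with the landlord? yes] OR [the dwelling is not subject to a licensing requirement? yes] → satisfied.
article 11 — Recognised Letting: [the landlord has served a valid prescribed-information notice? no] AND [not a Class-T Occupancy (article 7)? no] → not satisfied.
article 3 — Essential Lease: [not a Recognised Letting (article 11)? yes] AND [the dwelling is the tenant's only or principal home? no] → not satisfied.
article 6 — Reportable Arrangement: [the dwelling is subject to a licensing requirement? no] AND [the tenancy was granted as a periodic tenancy? no] → not satisfied.
article 1 — Controlled Arrangement: [not a Reportable Arrangement (article 6)? yes] AND [a written tenancy agreement has been provided? no] → not satisfied.
article 8 — Licensed Tenancy: [Controlled Arrangement (article 1)? no] OR [the dwelling is not let together with agricultural land? yes] → satisfied.
article 5 — Class-J Occupancy: [Accredited Occupancy (article 10)? no] AND [not an Essential Lease (article 3)? yes] AND [Licensed Tenancy (article 8)? yes] → not satisfied.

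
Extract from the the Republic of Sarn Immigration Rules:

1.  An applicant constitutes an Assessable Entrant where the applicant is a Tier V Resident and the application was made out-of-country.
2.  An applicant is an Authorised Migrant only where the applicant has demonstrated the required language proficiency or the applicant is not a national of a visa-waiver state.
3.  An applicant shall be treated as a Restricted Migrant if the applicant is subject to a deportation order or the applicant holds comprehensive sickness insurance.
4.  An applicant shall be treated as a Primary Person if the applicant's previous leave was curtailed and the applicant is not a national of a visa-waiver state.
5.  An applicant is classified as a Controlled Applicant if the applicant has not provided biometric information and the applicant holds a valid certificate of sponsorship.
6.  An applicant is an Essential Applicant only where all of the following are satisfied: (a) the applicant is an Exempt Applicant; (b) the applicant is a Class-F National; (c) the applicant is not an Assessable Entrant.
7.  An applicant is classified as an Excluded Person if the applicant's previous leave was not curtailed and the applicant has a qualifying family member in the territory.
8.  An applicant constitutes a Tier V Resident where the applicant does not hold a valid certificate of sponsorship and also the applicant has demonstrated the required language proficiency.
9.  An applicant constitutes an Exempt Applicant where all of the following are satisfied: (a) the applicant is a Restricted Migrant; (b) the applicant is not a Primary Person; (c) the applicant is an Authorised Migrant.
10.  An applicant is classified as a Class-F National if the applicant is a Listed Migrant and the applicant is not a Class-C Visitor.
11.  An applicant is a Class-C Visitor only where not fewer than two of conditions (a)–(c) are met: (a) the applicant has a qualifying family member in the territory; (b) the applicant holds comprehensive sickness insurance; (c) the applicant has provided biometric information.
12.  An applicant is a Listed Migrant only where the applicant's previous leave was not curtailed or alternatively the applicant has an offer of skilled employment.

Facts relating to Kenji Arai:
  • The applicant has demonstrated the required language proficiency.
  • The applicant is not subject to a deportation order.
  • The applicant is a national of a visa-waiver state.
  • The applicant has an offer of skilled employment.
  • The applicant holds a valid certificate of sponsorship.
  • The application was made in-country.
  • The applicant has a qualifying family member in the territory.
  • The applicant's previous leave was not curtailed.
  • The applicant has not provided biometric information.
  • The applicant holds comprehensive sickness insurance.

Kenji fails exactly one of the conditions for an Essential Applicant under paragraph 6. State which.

Class-F National

Under paragraph 3: the applicant is subject to a deportation order? no; or the applicant holds comprehensive sickness insurance? yes. So the applicant is a Restricted Migrant.
Under paragraph 4: the applicant's previous leave was curtailed? no; and the applicant is not a national of a visa-waiver state? no. So the applicant is not a Primary Person.
Under paragraph 2: the applicant has demonstrated the required language proficiency? yes; or the applicant is not a national of a visa-waiver state? no. So the applicant is an Authorised Migrant.
Under paragraph 9: Restricted Migrant (paragraph 3)? yes; and not a Primary Person (paragraph 4)? yes; and Authorised Migrant (paragraph 2)? yes. So the applicant is an Exempt Applicant.
Under paragraph 12: the applicant's previous leave was not curtailed? yes; or the applicant has an offer of skilled employment? yes. So the applicant is a Listed Migrant.
Under paragraph 11: the applicant has a qualifying family member in the territory? yes; the applicant holds comprehensive sickness insurance? yes; the applicant has provided biometric information? no — 2 of 3 hold (need ≥2) → satisfied.
Under paragraph 10: Listed Migrant (paragraph 12)? yes; and not a Class-C Visitor (paragraph 11)? no. So the applicant is not a Class-F National.
Under paragraph 8: the applicant does not hold a valid certificate of sponsorship? no; and the applicant has demonstrated the required language proficiency? yes. So the applicant is not a Tier V Resident.
Under paragraph 1: Tier V Resident (paragraph 8)? no; and the application was made out-of-country? no. So the applicant is not an Assessable Entrant.
Under paragraph 6: Exempt Applicant (paragraph 9)? yes; and Class-F National (paragraph 10)? no; and not an Assessable Entrant (paragraph 1)? yes. So the applicant is not an Essential Applicant.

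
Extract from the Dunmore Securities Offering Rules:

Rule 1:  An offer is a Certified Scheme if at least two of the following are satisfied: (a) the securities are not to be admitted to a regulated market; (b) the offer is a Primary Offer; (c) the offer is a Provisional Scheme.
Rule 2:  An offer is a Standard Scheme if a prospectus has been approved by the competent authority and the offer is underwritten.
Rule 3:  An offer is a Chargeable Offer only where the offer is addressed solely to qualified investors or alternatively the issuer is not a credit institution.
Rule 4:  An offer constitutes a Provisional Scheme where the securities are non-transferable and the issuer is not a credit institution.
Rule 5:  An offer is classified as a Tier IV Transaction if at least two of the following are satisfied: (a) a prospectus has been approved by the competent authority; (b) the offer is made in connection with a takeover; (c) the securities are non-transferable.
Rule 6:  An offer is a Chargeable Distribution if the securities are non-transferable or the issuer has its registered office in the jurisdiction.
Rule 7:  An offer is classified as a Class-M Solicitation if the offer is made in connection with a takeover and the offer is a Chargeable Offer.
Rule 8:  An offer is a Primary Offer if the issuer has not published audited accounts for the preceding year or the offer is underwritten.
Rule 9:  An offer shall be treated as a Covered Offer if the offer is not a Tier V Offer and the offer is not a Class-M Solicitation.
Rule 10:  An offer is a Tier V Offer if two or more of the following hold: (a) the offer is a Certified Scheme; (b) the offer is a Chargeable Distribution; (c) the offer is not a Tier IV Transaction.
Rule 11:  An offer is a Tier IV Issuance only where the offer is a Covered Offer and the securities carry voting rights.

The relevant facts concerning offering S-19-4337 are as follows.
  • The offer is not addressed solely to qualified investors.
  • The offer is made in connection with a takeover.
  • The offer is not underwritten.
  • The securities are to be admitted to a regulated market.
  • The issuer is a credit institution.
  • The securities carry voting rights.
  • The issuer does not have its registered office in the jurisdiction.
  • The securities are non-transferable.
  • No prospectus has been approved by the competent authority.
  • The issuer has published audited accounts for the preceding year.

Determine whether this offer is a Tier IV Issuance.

Under rule 8: the issuer has not published audited accounts for the preceding year? no; or the offer is underwritten? no. So the offer is not a Primary Offer.
Under rule 4: the securities are non-transferable? yes; and the issuer is not a credit institution? no. So the offer is not a Provisional Scheme.
Under rule 1: the securities are not to be admitted to a regulated market? no; Primary Offer (rule 8)? no; Provisional Scheme (rule 4)? no — 0 of 3 hold (need ≥2) → not satisfied.
Under rule 6: the securities are non-transferable? yes; or the issuer has its registered office in the jurisdiction? no. So the offer is a Chargeable Distribution.
Under rule 5: a prospectus has been approved by the competent authority? no; the offer is made in connection with a takeover? yes; the securities are non-transferable? yes — 2 of 3 hold (need ≥2) → satisfied.
Under rule 10: Certified Scheme (rule 1)? no; Chargeable Distribution (rule 6)? yes; not a Tier IV Transaction (rule 5)? no — 1 of 3 hold (need ≥2) → not satisfied.
Under rule 3: the offer is addressed solely to qualified investors? no; or the issuer is not a credit institution? no. So the offer is not a Chargeable Offer.
Under rule 7: the offer is made in connection with a takeover? yes; and Chargeable Offer (rule 3)? no. So the offer is not a Class-M Solicitation.
Under rule 9: not a Tier V Offer (rule 10)? yes; and not a Class-M Solicitation (rule 7)? yes. So the offer is a Covered Offer.
Under rule 11: Covered Offer (rule 9)? yes; and the securities carry voting rights? yes. So the offer is a Tier IV Issuance.

Yes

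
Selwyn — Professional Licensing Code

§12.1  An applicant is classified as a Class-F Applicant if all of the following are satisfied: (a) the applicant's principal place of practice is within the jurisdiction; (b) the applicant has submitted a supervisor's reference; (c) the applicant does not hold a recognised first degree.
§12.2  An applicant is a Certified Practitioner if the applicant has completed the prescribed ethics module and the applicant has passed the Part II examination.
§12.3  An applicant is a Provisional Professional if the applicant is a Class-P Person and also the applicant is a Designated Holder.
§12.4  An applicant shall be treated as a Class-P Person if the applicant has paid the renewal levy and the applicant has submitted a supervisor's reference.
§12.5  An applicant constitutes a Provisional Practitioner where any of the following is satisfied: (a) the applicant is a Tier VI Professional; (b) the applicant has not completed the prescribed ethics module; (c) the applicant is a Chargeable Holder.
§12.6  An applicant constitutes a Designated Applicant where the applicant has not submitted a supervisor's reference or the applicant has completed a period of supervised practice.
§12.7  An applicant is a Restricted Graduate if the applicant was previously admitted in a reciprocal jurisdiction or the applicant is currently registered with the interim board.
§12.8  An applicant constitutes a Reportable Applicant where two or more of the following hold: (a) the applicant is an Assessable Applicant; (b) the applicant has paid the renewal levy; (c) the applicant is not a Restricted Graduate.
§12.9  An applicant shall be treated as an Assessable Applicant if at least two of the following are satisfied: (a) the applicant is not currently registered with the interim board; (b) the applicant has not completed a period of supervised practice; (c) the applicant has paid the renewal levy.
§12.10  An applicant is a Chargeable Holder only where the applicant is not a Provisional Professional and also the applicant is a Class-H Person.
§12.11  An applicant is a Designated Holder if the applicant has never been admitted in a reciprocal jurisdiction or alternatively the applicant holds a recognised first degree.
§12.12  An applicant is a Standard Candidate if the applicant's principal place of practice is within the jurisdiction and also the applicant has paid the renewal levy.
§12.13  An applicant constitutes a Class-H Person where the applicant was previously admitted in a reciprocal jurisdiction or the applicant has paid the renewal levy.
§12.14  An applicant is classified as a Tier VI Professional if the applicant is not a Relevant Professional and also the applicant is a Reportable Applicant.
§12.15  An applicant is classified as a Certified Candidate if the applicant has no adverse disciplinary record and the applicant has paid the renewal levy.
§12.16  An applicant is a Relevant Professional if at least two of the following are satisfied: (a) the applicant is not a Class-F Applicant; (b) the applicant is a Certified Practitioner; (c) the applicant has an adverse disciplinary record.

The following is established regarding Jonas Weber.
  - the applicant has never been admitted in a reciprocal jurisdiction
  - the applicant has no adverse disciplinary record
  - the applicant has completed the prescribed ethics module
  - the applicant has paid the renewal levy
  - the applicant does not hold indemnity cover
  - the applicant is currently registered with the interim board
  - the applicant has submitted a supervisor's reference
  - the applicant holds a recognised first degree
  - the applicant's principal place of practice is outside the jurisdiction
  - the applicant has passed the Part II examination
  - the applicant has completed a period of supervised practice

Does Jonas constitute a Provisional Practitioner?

§12.1 — Class-F Applicant: [the applicant's principal place of practice is within the jurisdiction? no] AND [the applicant has submitted a supervisor's reference? yes] AND [the applicant does not hold a recognised first degree? no] → not satisfied.
§12.2 — Certified Practitioner: [the applicant has completed the prescribed ethics module? yes] AND [the applicant has passed the Part II examination? yes] → satisfied.
§12.16 — Relevant Professional: not a Class-F Applicant (§12.1)? yes; Certified Practitioner (§12.2)? yes; the applicant has an adverse disciplinary record? no — 2 of 3 hold (need ≥2) → satisfied.
§12.9 — Assessable Applicant: the applicant is not currently registered with the interim board? no; the applicant has not completed a period of supervised practice? no; the applicant has paid the renewal levy? yes — 1 of 3 hold (need ≥2) → not satisfied.
§12.7 — Restricted Graduate: [the applicant was previously admitted in a reciprocal jurisdiction? no] OR [the applicant is currently registered with the interim board? yes] → satisfied.
§12.8 — Reportable Applicant: Assessable Applicant (§12.9)? no; the applicant has paid the renewal levy? yes; not a Restricted Graduate (§12.7)? no — 1 of 3 hold (need ≥2) → not satisfied.
§12.14 — Tier VI Professional: [not a Relevant Professional (§12.16)? no] AND [Reportable Applicant (§12.8)? no] → not satisfied.
§12.4 — Class-P Person: [the applicant has paid the renewal levy? yes] AND [the applicant has submitted a supervisor's reference? yes] → satisfied.
§12.11 — Designated Holder: [the applicant has never been admitted in a reciprocal jurisdiction? yes] OR [the applicant holds a recognised first degree? yes] → satisfied.
§12.3 — Provisional Professional: [Class-P Person (§12.4)? yes] AND [Designated Holder (§12.11)? yes] → satisfied.
§12.13 — Class-H Person: [the applicant was previously admitted in a reciprocal jurisdiction? no] OR [the applicant has paid the renewal levy? yes] → satisfied.
§12.10 — Chargeable Holder: [not a Provisional Professional (§12.3)? no] AND [Class-H Person (§12.13)? yes] → not satisfied.
§12.5 — Provisional Practitioner: [Tier VI Professional (§12.14)? no] OR [the applicant has not completed the prescribed ethics module? no] OR [Chargeable Holder (§12.10)? no] → not satisfied.

No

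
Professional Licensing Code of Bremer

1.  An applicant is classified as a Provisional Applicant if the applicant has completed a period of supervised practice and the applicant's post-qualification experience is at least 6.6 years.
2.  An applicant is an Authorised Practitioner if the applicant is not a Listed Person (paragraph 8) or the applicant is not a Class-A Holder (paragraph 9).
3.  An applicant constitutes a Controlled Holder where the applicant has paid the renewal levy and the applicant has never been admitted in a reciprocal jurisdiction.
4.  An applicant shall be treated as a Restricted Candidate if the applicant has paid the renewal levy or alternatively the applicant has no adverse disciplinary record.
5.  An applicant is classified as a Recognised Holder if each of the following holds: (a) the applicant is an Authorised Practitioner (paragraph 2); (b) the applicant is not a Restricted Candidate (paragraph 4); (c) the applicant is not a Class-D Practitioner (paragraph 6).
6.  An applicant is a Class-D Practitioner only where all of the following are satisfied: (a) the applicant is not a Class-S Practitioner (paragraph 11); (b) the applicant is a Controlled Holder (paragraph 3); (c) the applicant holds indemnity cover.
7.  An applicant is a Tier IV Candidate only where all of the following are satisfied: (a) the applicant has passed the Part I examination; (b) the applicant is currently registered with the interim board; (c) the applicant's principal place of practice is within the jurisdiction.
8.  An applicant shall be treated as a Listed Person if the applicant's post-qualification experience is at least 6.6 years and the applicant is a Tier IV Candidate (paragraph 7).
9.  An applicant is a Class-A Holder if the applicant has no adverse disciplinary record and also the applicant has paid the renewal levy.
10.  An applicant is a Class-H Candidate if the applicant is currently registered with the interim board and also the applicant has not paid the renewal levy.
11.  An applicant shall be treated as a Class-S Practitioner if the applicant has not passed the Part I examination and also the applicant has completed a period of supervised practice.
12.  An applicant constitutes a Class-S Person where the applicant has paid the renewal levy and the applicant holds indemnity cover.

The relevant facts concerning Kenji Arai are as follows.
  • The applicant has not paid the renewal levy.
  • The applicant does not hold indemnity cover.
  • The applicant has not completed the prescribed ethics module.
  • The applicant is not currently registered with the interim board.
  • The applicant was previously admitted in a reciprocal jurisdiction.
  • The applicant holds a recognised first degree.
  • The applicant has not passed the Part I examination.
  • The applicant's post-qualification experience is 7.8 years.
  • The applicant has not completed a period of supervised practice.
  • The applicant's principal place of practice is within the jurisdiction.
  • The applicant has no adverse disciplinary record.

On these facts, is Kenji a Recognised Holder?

Under paragraph 7: the applicant has passed the Part I examination? no; and the applicant is currently registered with the interim board? no; and the applicant's principal place of practice is within the jurisdiction? yes. So the applicant is not a Tier IV Candidate.
Under paragraph 8: applicant's post-qualification experience: 7.8 years ≥ 6.6 years? yes; and Tier IV Candidate (paragraph 7)? no. So the applicant is not a Listed Person.
Under paragraph 9: the applicant has no adverse disciplinary record? yes; and the applicant has paid the renewal levy? no. So the applicant is not a Class-A Holder.
Under paragraph 2: not a Listed Person (paragraph 8)? yes; or not a Class-A Holder (paragraph 9)? yes. So the applicant is an Authorised Practitioner.
Under paragraph 4: the applicant has paid the renewal levy? no; or the applicant has no adverse disciplinary record? yes. So the applicant is a Restricted Candidate.
Under paragraph 11: the applicant has not passed the Part I examination? yes; and the applicant has completed a period of supervised practice? no. So the applicant is not a Class-S Practitioner.
Under paragraph 3: the applicant has paid the renewal levy? no; and the applicant has never been admitted in a reciprocal jurisdiction? no. So the applicant is not a Controlled Holder.
Under paragraph 6: not a Class-S Practitioner (paragraph 11)? yes; and Controlled Holder (paragraph 3)? no; and the applicant holds indemnity cover? no. So the applicant is not a Class-D Practitioner.
Under paragraph 5: Authorised Practitioner (paragraph 2)? yes; and not a Restricted Candidate (paragraph 4)? no; and not a Class-D Practitioner (paragraph 6)? yes. So the applicant is not a Recognised Holder.

No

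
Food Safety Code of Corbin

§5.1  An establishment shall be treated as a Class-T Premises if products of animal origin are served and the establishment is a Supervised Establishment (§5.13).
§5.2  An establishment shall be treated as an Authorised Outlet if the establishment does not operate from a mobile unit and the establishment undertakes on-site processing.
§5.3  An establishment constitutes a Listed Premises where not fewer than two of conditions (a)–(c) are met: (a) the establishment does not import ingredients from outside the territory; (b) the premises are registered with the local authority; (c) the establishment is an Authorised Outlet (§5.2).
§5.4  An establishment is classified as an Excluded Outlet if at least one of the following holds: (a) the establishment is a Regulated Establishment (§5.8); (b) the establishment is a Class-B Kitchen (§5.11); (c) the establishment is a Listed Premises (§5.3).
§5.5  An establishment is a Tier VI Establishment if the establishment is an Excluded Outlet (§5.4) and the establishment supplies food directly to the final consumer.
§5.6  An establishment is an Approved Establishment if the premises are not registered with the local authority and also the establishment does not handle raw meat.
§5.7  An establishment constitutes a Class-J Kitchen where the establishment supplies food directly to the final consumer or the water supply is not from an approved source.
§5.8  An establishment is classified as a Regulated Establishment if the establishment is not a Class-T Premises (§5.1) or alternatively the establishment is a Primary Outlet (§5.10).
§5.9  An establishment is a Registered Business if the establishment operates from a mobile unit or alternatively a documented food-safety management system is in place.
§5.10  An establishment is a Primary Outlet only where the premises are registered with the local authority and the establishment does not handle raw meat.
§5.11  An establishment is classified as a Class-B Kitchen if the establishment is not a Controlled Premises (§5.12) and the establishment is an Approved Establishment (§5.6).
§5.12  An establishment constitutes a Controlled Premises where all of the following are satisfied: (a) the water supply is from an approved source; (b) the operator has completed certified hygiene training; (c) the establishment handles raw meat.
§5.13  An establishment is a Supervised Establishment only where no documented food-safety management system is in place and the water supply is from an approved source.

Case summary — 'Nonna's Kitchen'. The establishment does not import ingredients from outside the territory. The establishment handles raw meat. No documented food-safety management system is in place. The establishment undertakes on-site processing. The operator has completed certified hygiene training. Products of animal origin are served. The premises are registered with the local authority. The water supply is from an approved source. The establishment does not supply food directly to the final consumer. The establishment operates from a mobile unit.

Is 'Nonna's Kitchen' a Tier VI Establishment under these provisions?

No

Under §5.13: no documented food-safety management system is in place? yes; and the water supply is from an approved source? yes. So the establishment is a Supervised Establishment.
Under §5.1: products of animal origin are served? yes; and Supervised Establishment (§5.13)? yes. So the establishment is a Class-T Premises.
Under §5.10: the premises are registered with the local authority? yes; and the establishment does not handle raw meat? no. So the establishment is not a Primary Outlet.
Under §5.8: not a Class-T Premises (§5.1)? no; or Primary Outlet (§5.10)? no. So the establishment is not a Regulated Establishment.
Under §5.12: the water supply is from an approved source? yes; and the operator has completed certified hygiene training? yes; and the establishment handles raw meat? yes. So the establishment is a Controlled Premises.
Under §5.6: the premises are not registered with the local authority? no; and the establishment does not handle raw meat? no. So the establishment is not an Approved Establishment.
Under §5.11: not a Controlled Premises (§5.12)? no; and Approved Establishment (§5.6)? no. So the establishment is not a Class-B Kitchen.
Under §5.2: the establishment does not operate from a mobile unit? no; and the establishment undertakes on-site processing? yes. So the establishment is not an Authorised Outlet.
Under §5.3: the establishment does not import ingredients from outside the territory? yes; the premises are registered with the local authority? yes; Authorised Outlet (§5.2)? no — 2 of 3 hold (need ≥2) → satisfied.
Under §5.4: Regulated Establishment (§5.8)? no; or Class-B Kitchen (§5.11)? no; or Listed Premises (§5.3)? yes. So the establishment is an Excluded Outlet.
Under §5.5: Excluded Outlet (§5.4)? yes; and the establishment supplies food directly to the final consumer? no. So the establishment is not a Tier VI Establishment.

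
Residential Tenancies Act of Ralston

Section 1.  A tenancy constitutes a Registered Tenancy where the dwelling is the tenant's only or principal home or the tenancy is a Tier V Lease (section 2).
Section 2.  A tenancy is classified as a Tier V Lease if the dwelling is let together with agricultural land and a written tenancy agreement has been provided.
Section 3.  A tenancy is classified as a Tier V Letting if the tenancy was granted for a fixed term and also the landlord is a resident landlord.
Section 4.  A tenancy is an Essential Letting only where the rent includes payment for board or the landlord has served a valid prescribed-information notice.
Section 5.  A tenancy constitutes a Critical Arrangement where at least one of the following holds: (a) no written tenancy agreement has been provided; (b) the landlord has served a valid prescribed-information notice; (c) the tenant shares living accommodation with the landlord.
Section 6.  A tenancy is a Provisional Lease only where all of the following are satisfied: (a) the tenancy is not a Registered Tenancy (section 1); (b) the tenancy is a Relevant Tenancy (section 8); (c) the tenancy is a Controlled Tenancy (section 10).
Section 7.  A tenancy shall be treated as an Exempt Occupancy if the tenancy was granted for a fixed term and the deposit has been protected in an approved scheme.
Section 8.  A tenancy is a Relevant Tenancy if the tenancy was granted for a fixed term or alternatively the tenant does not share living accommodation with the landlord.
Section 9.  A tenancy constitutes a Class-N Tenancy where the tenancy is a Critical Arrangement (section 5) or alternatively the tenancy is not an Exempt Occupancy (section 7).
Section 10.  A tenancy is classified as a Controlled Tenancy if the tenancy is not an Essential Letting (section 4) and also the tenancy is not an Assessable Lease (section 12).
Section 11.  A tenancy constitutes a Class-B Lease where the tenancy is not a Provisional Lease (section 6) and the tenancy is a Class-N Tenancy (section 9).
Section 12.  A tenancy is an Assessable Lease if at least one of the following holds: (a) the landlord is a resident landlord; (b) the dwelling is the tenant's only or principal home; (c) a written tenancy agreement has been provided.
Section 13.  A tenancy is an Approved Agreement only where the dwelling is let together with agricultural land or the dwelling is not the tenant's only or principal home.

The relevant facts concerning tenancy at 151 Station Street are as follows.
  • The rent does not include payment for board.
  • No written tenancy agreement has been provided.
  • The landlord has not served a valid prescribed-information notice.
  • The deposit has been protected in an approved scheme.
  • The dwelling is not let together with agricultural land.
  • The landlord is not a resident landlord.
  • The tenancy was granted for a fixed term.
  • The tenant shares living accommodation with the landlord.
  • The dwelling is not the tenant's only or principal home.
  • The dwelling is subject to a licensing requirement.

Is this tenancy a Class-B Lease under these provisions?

section 2 — Tier V Lease: [the dwelling is let together with agricultural land? no] AND [a written tenancy agreement has been provided? no] → not satisfied.
section 1 — Registered Tenancy: [the dwelling is the tenant's only or principal home? no] OR [Tier V Lease (section 2)? no] → not satisfied.
section 8 — Relevant Tenancy: [the tenancy was granted for a fixed term? yes] OR [the tenant does not share living accommodation with the landlord? no] → satisfied.
section 4 — Essential Letting: [the rent includes payment for board? no] OR [the landlord has served a valid prescribed-information notice? no] → not satisfied.
section 12 — Assessable Lease: [the landlord is a resident landlord? no] OR [the dwelling is the tenant's only or principal home? no] OR [a written tenancy agreement has been provided? no] → not satisfied.
section 10 — Controlled Tenancy: [not an Essential Letting (section 4)? yes] AND [not an Assessable Lease (section 12)? yes] → satisfied.
section 6 — Provisional Lease: [not a Registered Tenancy (section 1)? yes] AND [Relevant Tenancy (section 8)? yes] AND [Controlled Tenancy (section 10)? yes] → satisfied.
section 5 — Critical Arrangement: [no written tenancy agreement has been provided? yes] OR [the landlord has served a valid prescribed-information notice? no] OR [the tenant shares living accommodation with the landlord? yes] → satisfied.
section 7 — Exempt Occupancy: [the tenancy was granted for a fixed term? yes] AND [the deposit has been protected in an approved scheme? yes] → satisfied.
section 9 — Class-N Tenancy: [Critical Arrangement (section 5)? yes] OR [not an Exempt Occupancy (section 7)? no] → satisfied.
section 11 — Class-B Lease: [not a Provisional Lease (section 6)? no] AND [Class-N Tenancy (section 9)? yes] → not satisfied.

No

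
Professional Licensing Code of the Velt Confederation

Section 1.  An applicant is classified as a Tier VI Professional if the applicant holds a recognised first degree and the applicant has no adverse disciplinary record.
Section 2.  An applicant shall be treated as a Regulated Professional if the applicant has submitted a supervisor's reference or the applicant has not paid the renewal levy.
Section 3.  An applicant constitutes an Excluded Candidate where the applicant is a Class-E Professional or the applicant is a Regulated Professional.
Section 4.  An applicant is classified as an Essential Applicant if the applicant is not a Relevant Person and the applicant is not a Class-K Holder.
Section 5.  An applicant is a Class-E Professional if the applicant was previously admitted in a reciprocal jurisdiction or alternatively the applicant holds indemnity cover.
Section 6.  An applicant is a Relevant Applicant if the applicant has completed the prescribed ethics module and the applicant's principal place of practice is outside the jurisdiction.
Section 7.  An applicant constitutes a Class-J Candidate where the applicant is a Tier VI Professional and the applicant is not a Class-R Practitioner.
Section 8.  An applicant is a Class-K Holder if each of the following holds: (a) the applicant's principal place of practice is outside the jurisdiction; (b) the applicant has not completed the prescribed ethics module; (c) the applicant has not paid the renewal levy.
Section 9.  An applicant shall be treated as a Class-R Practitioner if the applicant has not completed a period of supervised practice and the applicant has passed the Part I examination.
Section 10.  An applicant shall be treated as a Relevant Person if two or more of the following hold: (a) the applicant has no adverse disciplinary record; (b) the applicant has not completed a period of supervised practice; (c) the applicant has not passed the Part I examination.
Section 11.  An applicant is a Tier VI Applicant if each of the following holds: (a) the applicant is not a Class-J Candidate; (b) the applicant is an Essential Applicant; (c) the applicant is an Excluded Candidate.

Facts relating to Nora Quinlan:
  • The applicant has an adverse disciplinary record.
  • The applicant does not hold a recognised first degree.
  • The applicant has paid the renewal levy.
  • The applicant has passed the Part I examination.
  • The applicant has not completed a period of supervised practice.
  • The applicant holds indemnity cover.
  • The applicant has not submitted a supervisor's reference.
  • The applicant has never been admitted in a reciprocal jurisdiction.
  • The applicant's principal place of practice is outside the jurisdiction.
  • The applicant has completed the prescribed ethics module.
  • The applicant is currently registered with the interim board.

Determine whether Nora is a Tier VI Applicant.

Yes

Under section 1: the applicant holds a recognised first degree? no; and the applicant has no adverse disciplinary record? no. So the applicant is not a Tier VI Professional.
Under section 9: the applicant has not completed a period of supervised practice? yes; and the applicant has passed the Part I examination? yes. So the applicant is a Class-R Practitioner.
Under section 7: Tier VI Professional (section 1)? no; and not a Class-R Practitioner (section 9)? no. So the applicant is not a Class-J Candidate.
Under section 10: the applicant has no adverse disciplinary record? no; the applicant has not completed a period of supervised practice? yes; the applicant has not passed the Part I examination? no — 1 of 3 hold (need ≥2) → not satisfied.
Under section 8: the applicant's principal place of practice is outside the jurisdiction? yes; and the applicant has not completed the prescribed ethics module? no; and the applicant has not paid the renewal levy? no. So the applicant is not a Class-K Holder.
Under section 4: not a Relevant Person (section 10)? yes; and not a Class-K Holder (section 8)? yes. So the applicant is an Essential Applicant.
Under section 5: the applicant was previously admitted in a reciprocal jurisdiction? no; or the applicant holds indemnity cover? yes. So the applicant is a Class-E Professional.
Under section 2: the applicant has submitted a supervisor's reference? no; or the applicant has not paid the renewal levy? no. So the applicant is not a Regulated Professional.
Under section 3: Class-E Professional (section 5)? yes; or Regulated Professional (section 2)? no. So the applicant is an Excluded Candidate.
Under section 11: not a Class-J Candidate (section 7)? yes; and Essential Applicant (section 4)? yes; and Excluded Candidate (section 3)? yes. So the applicant is a Tier VI Applicant.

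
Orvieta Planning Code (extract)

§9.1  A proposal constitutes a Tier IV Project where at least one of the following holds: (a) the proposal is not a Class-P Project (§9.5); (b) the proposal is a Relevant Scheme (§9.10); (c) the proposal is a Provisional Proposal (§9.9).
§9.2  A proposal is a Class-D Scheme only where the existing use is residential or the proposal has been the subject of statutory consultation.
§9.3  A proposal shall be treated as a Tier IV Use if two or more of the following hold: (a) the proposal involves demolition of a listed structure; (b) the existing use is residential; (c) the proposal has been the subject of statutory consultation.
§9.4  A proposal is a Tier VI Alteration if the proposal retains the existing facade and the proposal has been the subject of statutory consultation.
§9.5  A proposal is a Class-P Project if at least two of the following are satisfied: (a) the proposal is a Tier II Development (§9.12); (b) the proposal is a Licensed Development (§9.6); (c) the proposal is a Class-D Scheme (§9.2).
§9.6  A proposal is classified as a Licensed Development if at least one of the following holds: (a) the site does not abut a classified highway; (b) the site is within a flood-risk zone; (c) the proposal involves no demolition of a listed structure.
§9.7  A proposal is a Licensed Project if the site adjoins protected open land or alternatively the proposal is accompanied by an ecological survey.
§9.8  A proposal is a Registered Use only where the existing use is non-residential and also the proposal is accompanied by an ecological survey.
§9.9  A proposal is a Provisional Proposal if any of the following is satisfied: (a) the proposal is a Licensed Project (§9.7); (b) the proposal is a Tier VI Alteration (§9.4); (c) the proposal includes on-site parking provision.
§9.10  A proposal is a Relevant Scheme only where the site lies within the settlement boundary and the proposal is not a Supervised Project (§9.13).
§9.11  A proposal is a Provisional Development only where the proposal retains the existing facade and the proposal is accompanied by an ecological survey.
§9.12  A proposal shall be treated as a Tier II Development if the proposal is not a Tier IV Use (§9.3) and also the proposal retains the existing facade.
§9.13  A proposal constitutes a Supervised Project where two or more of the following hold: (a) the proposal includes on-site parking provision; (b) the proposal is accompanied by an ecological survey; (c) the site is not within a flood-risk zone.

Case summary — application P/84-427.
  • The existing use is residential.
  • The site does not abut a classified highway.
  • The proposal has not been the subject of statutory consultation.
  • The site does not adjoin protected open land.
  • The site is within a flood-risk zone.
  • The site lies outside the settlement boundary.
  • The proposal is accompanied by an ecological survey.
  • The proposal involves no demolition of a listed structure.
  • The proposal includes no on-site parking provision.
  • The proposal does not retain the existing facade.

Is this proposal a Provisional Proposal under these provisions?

Yes

Under §9.7: the site adjoins protected open land? no; or the proposal is accompanied by an ecological survey? yes. So the proposal is a Licensed Project.
Under §9.4: the proposal retains the existing facade? no; and the proposal has been the subject of statutory consultation? no. So the proposal is not a Tier VI Alteration.
Under §9.9: Licensed Project (§9.7)? yes; or Tier VI Alteration (§9.4)? no; or the proposal includes on-site parking provision? no. So the proposal is a Provisional Proposal.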